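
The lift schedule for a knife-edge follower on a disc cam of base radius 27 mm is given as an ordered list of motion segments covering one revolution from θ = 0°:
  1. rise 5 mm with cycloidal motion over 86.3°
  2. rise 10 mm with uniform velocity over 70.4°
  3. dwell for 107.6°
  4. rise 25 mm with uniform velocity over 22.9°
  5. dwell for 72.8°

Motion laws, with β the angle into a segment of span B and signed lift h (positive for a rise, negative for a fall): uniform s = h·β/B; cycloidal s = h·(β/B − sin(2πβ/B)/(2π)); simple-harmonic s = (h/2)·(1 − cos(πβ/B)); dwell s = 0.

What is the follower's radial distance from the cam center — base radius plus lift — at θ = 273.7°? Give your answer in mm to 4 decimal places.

seg 1 [0°–86.3°] cycloidal, h=5: full span → s += 5 → s = 5.0000
seg 2 [86.3°–156.7°] uniform, h=10: full span → s += 10 → s = 15.0000
seg 3 [156.7°–264.3°] dwell: s stays 15.0000
seg 4 [264.3°–287.2°] uniform, h=25: θ=273.7° here. β=9.4, B=22.9. 25·9.4/22.9 = 10.2620 → s = 25.2620
radial distance = base radius + s = 27 + 25.2620 = 52.2620

52.2620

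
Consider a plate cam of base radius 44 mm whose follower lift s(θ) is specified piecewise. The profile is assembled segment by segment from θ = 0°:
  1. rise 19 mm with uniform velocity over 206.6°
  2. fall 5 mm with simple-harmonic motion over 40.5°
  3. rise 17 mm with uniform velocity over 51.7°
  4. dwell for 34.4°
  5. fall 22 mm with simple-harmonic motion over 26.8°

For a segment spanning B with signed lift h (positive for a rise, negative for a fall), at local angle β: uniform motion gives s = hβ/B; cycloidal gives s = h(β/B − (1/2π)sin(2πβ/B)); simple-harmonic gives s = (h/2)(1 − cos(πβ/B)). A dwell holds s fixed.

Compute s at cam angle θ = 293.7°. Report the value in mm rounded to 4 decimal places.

seg 1 [0°–206.6°] uniform, h=19: full span → s += 19 → s = 19.0000
seg 2 [206.6°–247.1°] simple-harmonic, h=-5: full span → s += -5 → s = 14.0000
seg 3 [247.1°–298.8°] uniform, h=17: θ=293.7° here. β=46.6, B=51.7. 17·46.6/51.7 = 15.3230 → s = 29.3230

29.3230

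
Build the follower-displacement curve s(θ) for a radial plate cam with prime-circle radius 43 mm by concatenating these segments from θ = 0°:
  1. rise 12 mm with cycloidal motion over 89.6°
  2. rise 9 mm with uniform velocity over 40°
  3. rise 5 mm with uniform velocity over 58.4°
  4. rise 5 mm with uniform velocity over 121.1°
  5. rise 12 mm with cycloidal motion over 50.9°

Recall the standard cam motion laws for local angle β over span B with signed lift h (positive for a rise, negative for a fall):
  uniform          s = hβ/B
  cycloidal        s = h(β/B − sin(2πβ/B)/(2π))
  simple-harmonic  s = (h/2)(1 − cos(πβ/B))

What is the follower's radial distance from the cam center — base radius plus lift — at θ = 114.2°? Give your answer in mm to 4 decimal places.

seg 1 [0°–89.6°] cycloidal, h=12: full span → s += 12 → s = 12.0000
seg 2 [89.6°–129.6°] uniform, h=9: θ=114.2° here. β=24.6, B=40. 9·24.6/40 = 5.5350 → s = 17.5350
radial distance = base radius + s = 43 + 17.5350 = 60.5350

60.5350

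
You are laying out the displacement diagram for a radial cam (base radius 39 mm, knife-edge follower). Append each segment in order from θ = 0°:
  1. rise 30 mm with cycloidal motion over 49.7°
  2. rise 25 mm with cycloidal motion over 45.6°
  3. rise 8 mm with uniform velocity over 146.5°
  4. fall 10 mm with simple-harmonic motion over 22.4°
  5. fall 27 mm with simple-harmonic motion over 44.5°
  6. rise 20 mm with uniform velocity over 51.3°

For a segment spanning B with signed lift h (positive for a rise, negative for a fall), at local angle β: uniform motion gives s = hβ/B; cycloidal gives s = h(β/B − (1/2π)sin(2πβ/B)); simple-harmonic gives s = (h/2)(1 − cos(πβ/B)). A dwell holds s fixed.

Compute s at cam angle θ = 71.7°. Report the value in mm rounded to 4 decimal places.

seg 1 [0°–49.7°] cycloidal, h=30: full span → s += 30 → s = 30.0000
seg 2 [49.7°–95.3°] cycloidal, h=25: θ=71.7° here. β=22, B=45.6. 25·(0.4825 − sin(2π·0.4825)/(2π)) = 11.6237 → s = 41.6237

41.6237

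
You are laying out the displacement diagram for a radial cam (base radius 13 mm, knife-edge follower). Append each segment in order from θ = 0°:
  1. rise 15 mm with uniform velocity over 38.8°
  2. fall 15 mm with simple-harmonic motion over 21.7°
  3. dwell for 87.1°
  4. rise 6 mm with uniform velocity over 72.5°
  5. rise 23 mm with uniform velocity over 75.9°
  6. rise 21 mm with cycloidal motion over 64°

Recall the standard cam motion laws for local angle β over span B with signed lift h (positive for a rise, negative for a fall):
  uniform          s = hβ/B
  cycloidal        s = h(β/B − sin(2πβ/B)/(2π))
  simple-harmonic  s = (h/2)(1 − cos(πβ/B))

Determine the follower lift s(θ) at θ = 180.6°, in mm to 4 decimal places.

seg 1 [0°–38.8°] uniform, h=15: full span → s += 15 → s = 15.0000
seg 2 [38.8°–60.5°] simple-harmonic, h=-15: full span → s += -15 → s = 0.0000
seg 3 [60.5°–147.6°] dwell: s stays 0.0000
seg 4 [147.6°–220.1°] uniform, h=6: θ=180.6° here. β=33, B=72.5. 6·33/72.5 = 2.7310 → s = 2.7310

2.7310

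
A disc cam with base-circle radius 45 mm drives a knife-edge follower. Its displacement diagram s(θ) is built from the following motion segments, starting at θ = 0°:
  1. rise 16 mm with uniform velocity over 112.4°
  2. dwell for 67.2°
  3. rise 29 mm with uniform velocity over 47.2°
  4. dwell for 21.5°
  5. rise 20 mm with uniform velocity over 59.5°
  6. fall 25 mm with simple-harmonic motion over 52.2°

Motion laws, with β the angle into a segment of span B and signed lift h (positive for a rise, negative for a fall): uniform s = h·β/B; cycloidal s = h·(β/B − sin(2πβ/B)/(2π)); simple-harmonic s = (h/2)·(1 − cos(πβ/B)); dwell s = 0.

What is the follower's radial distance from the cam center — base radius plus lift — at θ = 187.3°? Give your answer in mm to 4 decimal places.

seg 1 [0°–112.4°] uniform, h=16: full span → s += 16 → s = 16.0000
seg 2 [112.4°–179.6°] dwell: s stays 16.0000
seg 3 [179.6°–226.8°] uniform, h=29: θ=187.3° here. β=7.7, B=47.2. 29·7.7/47.2 = 4.7309 → s = 20.7309
radial distance = base radius + s = 45 + 20.7309 = 65.7309

65.7309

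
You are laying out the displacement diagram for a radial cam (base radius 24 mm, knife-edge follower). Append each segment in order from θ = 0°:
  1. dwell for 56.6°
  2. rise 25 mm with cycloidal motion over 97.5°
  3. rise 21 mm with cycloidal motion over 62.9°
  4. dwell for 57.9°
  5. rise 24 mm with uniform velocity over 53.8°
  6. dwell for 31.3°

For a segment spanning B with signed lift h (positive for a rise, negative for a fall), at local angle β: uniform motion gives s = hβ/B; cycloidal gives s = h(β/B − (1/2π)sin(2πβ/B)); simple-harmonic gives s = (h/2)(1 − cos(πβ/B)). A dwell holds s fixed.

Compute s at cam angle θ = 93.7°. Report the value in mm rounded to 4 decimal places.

seg 1 [0°–56.6°] dwell: s stays 0.0000
seg 2 [56.6°–154.1°] cycloidal, h=25: θ=93.7° here. β=37.1, B=97.5. 25·(0.3805 − sin(2π·0.3805)/(2π)) = 6.7985 → s = 6.7985

6.7985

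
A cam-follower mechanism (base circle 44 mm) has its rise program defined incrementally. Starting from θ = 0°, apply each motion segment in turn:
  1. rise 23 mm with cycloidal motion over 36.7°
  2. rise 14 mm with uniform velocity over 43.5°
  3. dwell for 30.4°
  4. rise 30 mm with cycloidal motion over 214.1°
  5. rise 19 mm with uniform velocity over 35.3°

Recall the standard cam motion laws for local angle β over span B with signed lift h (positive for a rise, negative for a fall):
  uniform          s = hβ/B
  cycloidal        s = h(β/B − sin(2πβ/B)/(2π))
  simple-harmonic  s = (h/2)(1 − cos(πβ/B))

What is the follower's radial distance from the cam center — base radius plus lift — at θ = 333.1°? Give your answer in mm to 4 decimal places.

seg 1 [0°–36.7°] cycloidal, h=23: full span → s += 23 → s = 23.0000
seg 2 [36.7°–80.2°] uniform, h=14: full span → s += 14 → s = 37.0000
seg 3 [80.2°–110.6°] dwell: s stays 37.0000
seg 4 [110.6°–324.7°] cycloidal, h=30: full span → s += 30 → s = 67.0000
seg 5 [324.7°–360°] uniform, h=19: θ=333.1° here. β=8.4, B=35.3. 19·8.4/35.3 = 4.5212 → s = 71.5212
radial distance = base radius + s = 44 + 71.5212 = 115.5212

115.5212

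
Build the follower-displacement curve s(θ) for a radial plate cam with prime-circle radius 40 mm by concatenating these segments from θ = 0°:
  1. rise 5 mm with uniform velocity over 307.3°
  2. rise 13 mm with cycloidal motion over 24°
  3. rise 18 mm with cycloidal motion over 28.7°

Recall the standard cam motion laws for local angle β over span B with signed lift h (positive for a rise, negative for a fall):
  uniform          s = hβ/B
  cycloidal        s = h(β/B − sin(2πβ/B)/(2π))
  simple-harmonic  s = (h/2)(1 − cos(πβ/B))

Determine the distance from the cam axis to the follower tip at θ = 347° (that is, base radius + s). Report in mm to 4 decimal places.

seg 1 [0°–307.3°] uniform, h=5: full span → s += 5 → s = 5.0000
seg 2 [307.3°–331.3°] cycloidal, h=13: full span → s += 13 → s = 18.0000
seg 3 [331.3°–360°] cycloidal, h=18: θ=347° here. β=15.7, B=28.7. 18·(0.5470 − sin(2π·0.5470)/(2π)) = 10.6811 → s = 28.6811
radial distance = base radius + s = 40 + 28.6811 = 68.6811

68.6811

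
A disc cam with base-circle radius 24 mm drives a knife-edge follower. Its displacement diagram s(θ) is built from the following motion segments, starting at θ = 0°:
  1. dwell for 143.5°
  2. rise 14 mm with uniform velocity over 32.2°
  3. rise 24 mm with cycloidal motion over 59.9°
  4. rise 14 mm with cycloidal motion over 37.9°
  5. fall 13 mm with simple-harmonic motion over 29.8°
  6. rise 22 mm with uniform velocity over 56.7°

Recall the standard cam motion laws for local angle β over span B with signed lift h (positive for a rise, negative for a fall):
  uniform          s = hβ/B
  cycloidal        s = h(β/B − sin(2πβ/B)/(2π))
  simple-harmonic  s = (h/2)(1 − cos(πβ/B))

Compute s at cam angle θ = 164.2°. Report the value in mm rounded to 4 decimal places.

seg 1 [0°–143.5°] dwell: s stays 0.0000
seg 2 [143.5°–175.7°] uniform, h=14: θ=164.2° here. β=20.7, B=32.2. 14·20.7/32.2 = 9.0000 → s = 9.0000

9.0000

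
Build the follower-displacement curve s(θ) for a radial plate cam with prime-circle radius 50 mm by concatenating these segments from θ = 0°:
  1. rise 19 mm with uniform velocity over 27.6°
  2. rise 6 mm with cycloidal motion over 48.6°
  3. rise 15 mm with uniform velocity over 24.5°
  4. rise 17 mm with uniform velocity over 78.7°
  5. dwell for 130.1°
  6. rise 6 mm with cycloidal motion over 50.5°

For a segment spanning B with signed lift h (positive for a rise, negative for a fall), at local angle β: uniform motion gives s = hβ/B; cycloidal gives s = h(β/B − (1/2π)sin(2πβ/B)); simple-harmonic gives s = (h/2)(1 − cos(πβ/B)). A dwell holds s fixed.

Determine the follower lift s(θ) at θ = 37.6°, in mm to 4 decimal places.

seg 1 [0°–27.6°] uniform, h=19: full span → s += 19 → s = 19.0000
seg 2 [27.6°–76.2°] cycloidal, h=6: θ=37.6° here. β=10, B=48.6. 6·(0.2058 − sin(2π·0.2058)/(2π)) = 0.3163 → s = 19.3163

19.3163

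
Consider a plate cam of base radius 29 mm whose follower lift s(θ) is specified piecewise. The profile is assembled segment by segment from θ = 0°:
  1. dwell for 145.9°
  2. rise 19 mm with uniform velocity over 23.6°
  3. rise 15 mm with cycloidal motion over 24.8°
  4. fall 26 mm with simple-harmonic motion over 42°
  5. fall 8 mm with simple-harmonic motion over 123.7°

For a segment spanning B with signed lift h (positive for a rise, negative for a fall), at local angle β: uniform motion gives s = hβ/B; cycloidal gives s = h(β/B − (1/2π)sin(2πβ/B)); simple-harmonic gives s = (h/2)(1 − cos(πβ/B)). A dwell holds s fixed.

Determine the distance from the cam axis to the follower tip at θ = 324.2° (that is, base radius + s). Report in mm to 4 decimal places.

seg 1 [0°–145.9°] dwell: s stays 0.0000
seg 2 [145.9°–169.5°] uniform, h=19: full span → s += 19 → s = 19.0000
seg 3 [169.5°–194.3°] cycloidal, h=15: full span → s += 15 → s = 34.0000
seg 4 [194.3°–236.3°] simple-harmonic, h=-26: full span → s += -26 → s = 8.0000
seg 5 [236.3°–360°] simple-harmonic, h=-8: θ=324.2° here. β=87.9, B=123.7. -8/2·(1 − cos(π·0.7106)) = -6.4575 → s = 1.5425
radial distance = base radius + s = 29 + 1.5425 = 30.5425

30.5425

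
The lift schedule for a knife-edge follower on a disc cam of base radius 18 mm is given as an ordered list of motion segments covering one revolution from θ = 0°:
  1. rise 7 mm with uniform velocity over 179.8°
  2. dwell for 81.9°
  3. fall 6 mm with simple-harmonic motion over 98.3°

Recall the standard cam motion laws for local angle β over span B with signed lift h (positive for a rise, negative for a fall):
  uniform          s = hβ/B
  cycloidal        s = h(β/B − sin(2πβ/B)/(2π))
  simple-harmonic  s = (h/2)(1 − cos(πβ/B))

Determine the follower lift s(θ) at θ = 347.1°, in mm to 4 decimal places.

seg 1 [0°–179.8°] uniform, h=7: full span → s += 7 → s = 7.0000
seg 2 [179.8°–261.7°] dwell: s stays 7.0000
seg 3 [261.7°–360°] simple-harmonic, h=-6: θ=347.1° here. β=85.4, B=98.3. -6/2·(1 − cos(π·0.8688)) = -5.7486 → s = 1.2514

1.2514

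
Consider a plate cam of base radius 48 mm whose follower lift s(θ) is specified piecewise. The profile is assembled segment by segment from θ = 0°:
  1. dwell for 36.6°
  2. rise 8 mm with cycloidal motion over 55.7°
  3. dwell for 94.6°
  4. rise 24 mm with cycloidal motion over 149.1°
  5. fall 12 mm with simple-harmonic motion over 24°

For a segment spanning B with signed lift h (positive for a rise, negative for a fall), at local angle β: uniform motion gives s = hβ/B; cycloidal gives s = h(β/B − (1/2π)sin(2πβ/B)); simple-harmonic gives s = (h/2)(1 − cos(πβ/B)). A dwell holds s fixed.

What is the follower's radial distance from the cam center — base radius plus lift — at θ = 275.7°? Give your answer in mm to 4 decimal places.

seg 1 [0°–36.6°] dwell: s stays 0.0000
seg 2 [36.6°–92.3°] cycloidal, h=8: full span → s += 8 → s = 8.0000
seg 3 [92.3°–186.9°] dwell: s stays 8.0000
seg 4 [186.9°–336°] cycloidal, h=24: θ=275.7° here. β=88.8, B=149.1. 24·(0.5956 − sin(2π·0.5956)/(2π)) = 16.4521 → s = 24.4521
radial distance = base radius + s = 48 + 24.4521 = 72.4521

72.4521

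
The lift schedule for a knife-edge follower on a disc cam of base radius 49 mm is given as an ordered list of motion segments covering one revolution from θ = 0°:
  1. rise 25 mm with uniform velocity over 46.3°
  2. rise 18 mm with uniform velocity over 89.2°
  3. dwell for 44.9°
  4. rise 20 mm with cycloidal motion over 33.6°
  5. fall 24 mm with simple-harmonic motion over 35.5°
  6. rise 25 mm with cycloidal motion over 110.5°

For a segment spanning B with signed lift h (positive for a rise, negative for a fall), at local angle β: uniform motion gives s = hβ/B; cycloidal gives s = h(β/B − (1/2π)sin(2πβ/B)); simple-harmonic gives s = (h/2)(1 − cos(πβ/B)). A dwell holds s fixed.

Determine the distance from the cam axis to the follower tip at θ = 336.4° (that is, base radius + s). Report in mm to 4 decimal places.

seg 1 [0°–46.3°] uniform, h=25: full span → s += 25 → s = 25.0000
seg 2 [46.3°–135.5°] uniform, h=18: full span → s += 18 → s = 43.0000
seg 3 [135.5°–180.4°] dwell: s stays 43.0000
seg 4 [180.4°–214°] cycloidal, h=20: full span → s += 20 → s = 63.0000
seg 5 [214°–249.5°] simple-harmonic, h=-24: full span → s += -24 → s = 39.0000
seg 6 [249.5°–360°] cycloidal, h=25: θ=336.4° here. β=86.9, B=110.5. 25·(0.7864 − sin(2π·0.7864)/(2π)) = 23.5358 → s = 62.5358
radial distance = base radius + s = 49 + 62.5358 = 111.5358

111.5358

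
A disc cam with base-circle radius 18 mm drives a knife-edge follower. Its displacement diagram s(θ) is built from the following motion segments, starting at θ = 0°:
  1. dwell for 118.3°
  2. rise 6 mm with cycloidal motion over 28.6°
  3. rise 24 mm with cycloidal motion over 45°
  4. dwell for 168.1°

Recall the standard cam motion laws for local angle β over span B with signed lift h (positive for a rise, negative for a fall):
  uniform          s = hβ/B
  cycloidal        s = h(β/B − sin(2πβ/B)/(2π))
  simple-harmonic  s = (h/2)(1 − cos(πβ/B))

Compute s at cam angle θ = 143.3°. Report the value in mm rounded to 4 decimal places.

seg 1 [0°–118.3°] dwell: s stays 0.0000
seg 2 [118.3°–146.9°] cycloidal, h=6: θ=143.3° here. β=25, B=28.6. 6·(0.8741 − sin(2π·0.8741)/(2π)) = 5.9237 → s = 5.9237

5.9237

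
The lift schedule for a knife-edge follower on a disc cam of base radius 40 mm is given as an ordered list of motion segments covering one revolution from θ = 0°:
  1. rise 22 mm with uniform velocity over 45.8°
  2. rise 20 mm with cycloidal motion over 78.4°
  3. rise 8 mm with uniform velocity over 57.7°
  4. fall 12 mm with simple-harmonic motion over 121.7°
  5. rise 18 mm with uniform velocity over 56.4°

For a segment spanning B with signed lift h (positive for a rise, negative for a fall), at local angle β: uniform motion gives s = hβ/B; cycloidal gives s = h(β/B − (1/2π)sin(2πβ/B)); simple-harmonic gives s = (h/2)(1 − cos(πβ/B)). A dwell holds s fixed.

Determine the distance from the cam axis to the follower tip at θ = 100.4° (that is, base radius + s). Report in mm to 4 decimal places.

seg 1 [0°–45.8°] uniform, h=22: full span → s += 22 → s = 22.0000
seg 2 [45.8°–124.2°] cycloidal, h=20: θ=100.4° here. β=54.6, B=78.4. 20·(0.6964 − sin(2π·0.6964)/(2π)) = 16.9330 → s = 38.9330
radial distance = base radius + s = 40 + 38.9330 = 78.9330

78.9330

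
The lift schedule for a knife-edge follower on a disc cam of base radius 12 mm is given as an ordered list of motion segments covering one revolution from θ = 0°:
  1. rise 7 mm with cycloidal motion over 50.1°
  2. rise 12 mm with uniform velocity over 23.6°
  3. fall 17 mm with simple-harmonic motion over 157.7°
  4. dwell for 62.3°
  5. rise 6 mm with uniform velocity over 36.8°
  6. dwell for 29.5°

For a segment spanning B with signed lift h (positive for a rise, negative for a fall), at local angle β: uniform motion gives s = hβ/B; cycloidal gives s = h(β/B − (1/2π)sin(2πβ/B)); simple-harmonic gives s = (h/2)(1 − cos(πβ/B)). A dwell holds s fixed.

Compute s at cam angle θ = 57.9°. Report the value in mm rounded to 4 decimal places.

seg 1 [0°–50.1°] cycloidal, h=7: full span → s += 7 → s = 7.0000
seg 2 [50.1°–73.7°] uniform, h=12: θ=57.9° here. β=7.8, B=23.6. 12·7.8/23.6 = 3.9661 → s = 10.9661

10.9661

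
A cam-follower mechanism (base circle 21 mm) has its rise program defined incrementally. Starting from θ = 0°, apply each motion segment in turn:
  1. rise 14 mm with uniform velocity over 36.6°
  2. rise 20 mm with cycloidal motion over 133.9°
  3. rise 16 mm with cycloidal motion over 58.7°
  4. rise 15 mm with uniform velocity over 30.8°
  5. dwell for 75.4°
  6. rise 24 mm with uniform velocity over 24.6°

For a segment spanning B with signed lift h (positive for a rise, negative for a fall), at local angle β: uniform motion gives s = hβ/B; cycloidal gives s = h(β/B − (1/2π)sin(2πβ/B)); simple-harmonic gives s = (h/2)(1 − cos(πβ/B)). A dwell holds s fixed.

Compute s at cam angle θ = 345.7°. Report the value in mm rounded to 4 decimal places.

seg 1 [0°–36.6°] uniform, h=14: full span → s += 14 → s = 14.0000
seg 2 [36.6°–170.5°] cycloidal, h=20: full span → s += 20 → s = 34.0000
seg 3 [170.5°–229.2°] cycloidal, h=16: full span → s += 16 → s = 50.0000
seg 4 [229.2°–260°] uniform, h=15: full span → s += 15 → s = 65.0000
seg 5 [260°–335.4°] dwell: s stays 65.0000
seg 6 [335.4°–360°] uniform, h=24: θ=345.7° here. β=10.3, B=24.6. 24·10.3/24.6 = 10.0488 → s = 75.0488

75.0488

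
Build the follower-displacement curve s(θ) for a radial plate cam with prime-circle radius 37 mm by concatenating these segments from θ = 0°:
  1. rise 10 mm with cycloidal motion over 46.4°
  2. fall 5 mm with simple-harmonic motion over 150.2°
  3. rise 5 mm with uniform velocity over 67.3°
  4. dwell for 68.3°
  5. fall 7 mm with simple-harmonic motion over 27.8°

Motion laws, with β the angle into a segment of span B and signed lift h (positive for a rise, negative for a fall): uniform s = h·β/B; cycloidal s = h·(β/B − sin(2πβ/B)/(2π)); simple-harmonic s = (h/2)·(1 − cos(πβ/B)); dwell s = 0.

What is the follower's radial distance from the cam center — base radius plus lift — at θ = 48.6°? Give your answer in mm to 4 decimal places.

seg 1 [0°–46.4°] cycloidal, h=10: full span → s += 10 → s = 10.0000
seg 2 [46.4°–196.6°] simple-harmonic, h=-5: θ=48.6° here. β=2.2, B=150.2. -5/2·(1 − cos(π·0.0146)) = -0.0026 → s = 9.9974
radial distance = base radius + s = 37 + 9.9974 = 46.9974

46.9974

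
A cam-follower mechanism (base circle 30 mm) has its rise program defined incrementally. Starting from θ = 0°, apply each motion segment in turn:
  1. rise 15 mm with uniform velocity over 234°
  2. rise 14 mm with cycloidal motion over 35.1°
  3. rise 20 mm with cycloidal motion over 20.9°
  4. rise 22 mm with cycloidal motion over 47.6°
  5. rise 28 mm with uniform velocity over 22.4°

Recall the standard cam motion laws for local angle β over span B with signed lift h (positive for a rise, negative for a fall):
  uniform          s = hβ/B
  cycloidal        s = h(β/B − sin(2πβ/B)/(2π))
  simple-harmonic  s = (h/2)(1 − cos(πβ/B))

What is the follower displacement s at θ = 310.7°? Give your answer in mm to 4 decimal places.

seg 1 [0°–234°] uniform, h=15: full span → s += 15 → s = 15.0000
seg 2 [234°–269.1°] cycloidal, h=14: full span → s += 14 → s = 29.0000
seg 3 [269.1°–290°] cycloidal, h=20: full span → s += 20 → s = 49.0000
seg 4 [290°–337.6°] cycloidal, h=22: θ=310.7° here. β=20.7, B=47.6. 22·(0.4349 − sin(2π·0.4349)/(2π)) = 8.1741 → s = 57.1741

57.1741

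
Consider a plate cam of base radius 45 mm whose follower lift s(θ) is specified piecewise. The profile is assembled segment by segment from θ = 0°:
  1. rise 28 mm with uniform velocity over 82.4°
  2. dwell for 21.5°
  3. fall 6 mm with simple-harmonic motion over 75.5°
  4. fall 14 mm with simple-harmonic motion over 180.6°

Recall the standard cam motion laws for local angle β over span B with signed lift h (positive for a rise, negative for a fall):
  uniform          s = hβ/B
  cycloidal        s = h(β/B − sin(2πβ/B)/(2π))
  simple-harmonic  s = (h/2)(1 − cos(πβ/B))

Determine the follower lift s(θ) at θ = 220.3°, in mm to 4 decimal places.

seg 1 [0°–82.4°] uniform, h=28: full span → s += 28 → s = 28.0000
seg 2 [82.4°–103.9°] dwell: s stays 28.0000
seg 3 [103.9°–179.4°] simple-harmonic, h=-6: full span → s += -6 → s = 22.0000
seg 4 [179.4°–360°] simple-harmonic, h=-14: θ=220.3° here. β=40.9, B=180.6. -14/2·(1 − cos(π·0.2265)) = -1.6982 → s = 20.3018

20.3018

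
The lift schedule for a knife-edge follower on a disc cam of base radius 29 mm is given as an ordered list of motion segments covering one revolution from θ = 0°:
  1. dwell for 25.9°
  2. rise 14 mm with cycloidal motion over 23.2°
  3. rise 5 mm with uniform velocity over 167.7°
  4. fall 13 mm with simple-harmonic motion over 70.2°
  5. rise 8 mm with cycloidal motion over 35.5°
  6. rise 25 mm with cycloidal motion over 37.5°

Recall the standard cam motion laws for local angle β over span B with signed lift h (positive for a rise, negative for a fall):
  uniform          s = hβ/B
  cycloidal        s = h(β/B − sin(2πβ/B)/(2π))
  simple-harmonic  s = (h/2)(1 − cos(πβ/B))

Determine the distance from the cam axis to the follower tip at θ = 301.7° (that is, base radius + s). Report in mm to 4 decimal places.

seg 1 [0°–25.9°] dwell: s stays 0.0000
seg 2 [25.9°–49.1°] cycloidal, h=14: full span → s += 14 → s = 14.0000
seg 3 [49.1°–216.8°] uniform, h=5: full span → s += 5 → s = 19.0000
seg 4 [216.8°–287°] simple-harmonic, h=-13: full span → s += -13 → s = 6.0000
seg 5 [287°–322.5°] cycloidal, h=8: θ=301.7° here. β=14.7, B=35.5. 8·(0.4141 − sin(2π·0.4141)/(2π)) = 2.6583 → s = 8.6583
radial distance = base radius + s = 29 + 8.6583 = 37.6583

37.6583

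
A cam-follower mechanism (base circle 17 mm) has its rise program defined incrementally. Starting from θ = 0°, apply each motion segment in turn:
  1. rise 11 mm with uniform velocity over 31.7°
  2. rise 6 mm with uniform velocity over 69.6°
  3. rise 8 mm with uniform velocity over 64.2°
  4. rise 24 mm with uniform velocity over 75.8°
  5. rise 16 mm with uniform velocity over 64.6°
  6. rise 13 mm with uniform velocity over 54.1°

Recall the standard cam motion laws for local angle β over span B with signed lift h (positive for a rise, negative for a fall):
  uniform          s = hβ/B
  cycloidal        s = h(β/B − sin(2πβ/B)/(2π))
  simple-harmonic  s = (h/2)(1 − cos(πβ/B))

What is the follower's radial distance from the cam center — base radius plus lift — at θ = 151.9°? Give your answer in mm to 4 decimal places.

seg 1 [0°–31.7°] uniform, h=11: full span → s += 11 → s = 11.0000
seg 2 [31.7°–101.3°] uniform, h=6: full span → s += 6 → s = 17.0000
seg 3 [101.3°–165.5°] uniform, h=8: θ=151.9° here. β=50.6, B=64.2. 8·50.6/64.2 = 6.3053 → s = 23.3053
radial distance = base radius + s = 17 + 23.3053 = 40.3053

40.3053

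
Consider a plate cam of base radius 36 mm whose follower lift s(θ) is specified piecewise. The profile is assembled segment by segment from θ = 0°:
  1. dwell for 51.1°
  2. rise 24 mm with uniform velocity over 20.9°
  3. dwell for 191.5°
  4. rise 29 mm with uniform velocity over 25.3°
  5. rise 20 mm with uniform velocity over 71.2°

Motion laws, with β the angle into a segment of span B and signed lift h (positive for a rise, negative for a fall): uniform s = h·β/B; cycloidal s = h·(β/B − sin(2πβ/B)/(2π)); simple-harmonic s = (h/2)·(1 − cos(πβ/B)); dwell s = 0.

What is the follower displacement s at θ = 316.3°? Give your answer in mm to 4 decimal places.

seg 1 [0°–51.1°] dwell: s stays 0.0000
seg 2 [51.1°–72°] uniform, h=24: full span → s += 24 → s = 24.0000
seg 3 [72°–263.5°] dwell: s stays 24.0000
seg 4 [263.5°–288.8°] uniform, h=29: full span → s += 29 → s = 53.0000
seg 5 [288.8°–360°] uniform, h=20: θ=316.3° here. β=27.5, B=71.2. 20·27.5/71.2 = 7.7247 → s = 60.7247

60.7247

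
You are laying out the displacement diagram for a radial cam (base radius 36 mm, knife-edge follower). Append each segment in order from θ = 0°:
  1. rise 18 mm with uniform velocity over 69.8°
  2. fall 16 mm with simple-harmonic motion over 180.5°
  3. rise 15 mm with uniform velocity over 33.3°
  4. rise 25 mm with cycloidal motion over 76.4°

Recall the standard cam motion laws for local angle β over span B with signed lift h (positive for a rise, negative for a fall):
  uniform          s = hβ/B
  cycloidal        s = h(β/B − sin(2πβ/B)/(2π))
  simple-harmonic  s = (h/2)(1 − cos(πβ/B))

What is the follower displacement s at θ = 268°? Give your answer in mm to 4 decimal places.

seg 1 [0°–69.8°] uniform, h=18: full span → s += 18 → s = 18.0000
seg 2 [69.8°–250.3°] simple-harmonic, h=-16: full span → s += -16 → s = 2.0000
seg 3 [250.3°–283.6°] uniform, h=15: θ=268° here. β=17.7, B=33.3. 15·17.7/33.3 = 7.9730 → s = 9.9730

9.9730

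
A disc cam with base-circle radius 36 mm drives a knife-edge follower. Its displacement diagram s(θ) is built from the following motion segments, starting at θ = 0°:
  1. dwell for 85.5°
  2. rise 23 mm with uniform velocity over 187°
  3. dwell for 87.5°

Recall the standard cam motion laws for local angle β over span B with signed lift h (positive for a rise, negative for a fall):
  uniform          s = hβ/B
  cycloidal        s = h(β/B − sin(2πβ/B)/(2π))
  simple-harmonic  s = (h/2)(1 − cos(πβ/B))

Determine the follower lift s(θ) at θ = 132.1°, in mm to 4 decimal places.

seg 1 [0°–85.5°] dwell: s stays 0.0000
seg 2 [85.5°–272.5°] uniform, h=23: θ=132.1° here. β=46.6, B=187. 23·46.6/187 = 5.7316 → s = 5.7316

5.7316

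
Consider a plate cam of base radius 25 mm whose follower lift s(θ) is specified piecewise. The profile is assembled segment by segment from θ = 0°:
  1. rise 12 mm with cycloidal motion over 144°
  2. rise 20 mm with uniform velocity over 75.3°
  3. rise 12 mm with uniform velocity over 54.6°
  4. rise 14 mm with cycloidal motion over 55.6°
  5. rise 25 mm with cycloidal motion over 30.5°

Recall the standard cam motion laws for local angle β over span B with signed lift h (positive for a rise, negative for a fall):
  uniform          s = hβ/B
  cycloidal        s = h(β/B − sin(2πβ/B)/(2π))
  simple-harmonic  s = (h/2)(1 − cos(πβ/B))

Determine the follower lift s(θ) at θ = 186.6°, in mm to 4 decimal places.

seg 1 [0°–144°] cycloidal, h=12: full span → s += 12 → s = 12.0000
seg 2 [144°–219.3°] uniform, h=20: θ=186.6° here. β=42.6, B=75.3. 20·42.6/75.3 = 11.3147 → s = 23.3147

23.3147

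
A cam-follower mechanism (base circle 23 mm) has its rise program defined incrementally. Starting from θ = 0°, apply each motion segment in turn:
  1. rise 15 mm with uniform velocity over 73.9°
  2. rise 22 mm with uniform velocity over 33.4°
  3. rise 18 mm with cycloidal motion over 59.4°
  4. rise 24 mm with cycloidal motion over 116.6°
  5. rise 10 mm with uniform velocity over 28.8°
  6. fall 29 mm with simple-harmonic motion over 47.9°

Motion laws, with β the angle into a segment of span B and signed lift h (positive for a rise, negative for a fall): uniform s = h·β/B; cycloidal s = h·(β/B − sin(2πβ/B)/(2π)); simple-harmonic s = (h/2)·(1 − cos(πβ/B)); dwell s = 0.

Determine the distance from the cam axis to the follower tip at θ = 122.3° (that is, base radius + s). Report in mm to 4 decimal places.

seg 1 [0°–73.9°] uniform, h=15: full span → s += 15 → s = 15.0000
seg 2 [73.9°–107.3°] uniform, h=22: full span → s += 22 → s = 37.0000
seg 3 [107.3°–166.7°] cycloidal, h=18: θ=122.3° here. β=15, B=59.4. 18·(0.2525 − sin(2π·0.2525)/(2π)) = 1.6810 → s = 38.6810
radial distance = base radius + s = 23 + 38.6810 = 61.6810

61.6810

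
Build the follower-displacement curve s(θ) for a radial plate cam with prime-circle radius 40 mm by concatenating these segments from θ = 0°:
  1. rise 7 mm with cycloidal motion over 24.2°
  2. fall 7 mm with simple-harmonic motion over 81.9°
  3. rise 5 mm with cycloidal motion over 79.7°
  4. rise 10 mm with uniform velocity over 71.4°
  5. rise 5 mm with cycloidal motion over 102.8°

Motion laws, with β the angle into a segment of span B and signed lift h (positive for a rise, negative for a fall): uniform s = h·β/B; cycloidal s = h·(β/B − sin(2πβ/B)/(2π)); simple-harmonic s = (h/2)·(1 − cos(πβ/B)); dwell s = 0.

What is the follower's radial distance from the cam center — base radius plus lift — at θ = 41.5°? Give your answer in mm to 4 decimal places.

seg 1 [0°–24.2°] cycloidal, h=7: full span → s += 7 → s = 7.0000
seg 2 [24.2°–106.1°] simple-harmonic, h=-7: θ=41.5° here. β=17.3, B=81.9. -7/2·(1 − cos(π·0.2112)) = -0.7428 → s = 6.2572
radial distance = base radius + s = 40 + 6.2572 = 46.2572

46.2572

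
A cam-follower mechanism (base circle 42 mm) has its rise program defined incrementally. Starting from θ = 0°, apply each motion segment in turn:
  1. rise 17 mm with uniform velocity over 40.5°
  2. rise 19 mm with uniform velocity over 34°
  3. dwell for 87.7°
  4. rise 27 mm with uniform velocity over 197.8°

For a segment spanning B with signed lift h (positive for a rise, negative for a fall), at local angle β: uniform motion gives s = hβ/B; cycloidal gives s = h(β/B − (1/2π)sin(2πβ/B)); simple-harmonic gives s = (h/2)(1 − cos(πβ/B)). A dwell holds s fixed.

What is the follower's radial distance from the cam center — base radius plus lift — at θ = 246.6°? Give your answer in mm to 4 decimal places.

seg 1 [0°–40.5°] uniform, h=17: full span → s += 17 → s = 17.0000
seg 2 [40.5°–74.5°] uniform, h=19: full span → s += 19 → s = 36.0000
seg 3 [74.5°–162.2°] dwell: s stays 36.0000
seg 4 [162.2°–360°] uniform, h=27: θ=246.6° here. β=84.4, B=197.8. 27·84.4/197.8 = 11.5207 → s = 47.5207
radial distance = base radius + s = 42 + 47.5207 = 89.5207

89.5207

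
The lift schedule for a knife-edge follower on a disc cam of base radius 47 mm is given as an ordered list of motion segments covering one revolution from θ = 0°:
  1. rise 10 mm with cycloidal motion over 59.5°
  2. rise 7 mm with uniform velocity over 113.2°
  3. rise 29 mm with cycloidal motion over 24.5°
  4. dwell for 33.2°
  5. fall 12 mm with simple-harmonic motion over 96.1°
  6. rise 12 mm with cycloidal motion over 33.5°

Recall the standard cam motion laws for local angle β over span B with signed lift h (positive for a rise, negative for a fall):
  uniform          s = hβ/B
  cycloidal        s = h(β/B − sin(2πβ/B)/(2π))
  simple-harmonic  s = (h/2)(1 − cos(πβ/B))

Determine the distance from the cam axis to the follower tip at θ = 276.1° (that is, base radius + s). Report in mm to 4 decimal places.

seg 1 [0°–59.5°] cycloidal, h=10: full span → s += 10 → s = 10.0000
seg 2 [59.5°–172.7°] uniform, h=7: full span → s += 7 → s = 17.0000
seg 3 [172.7°–197.2°] cycloidal, h=29: full span → s += 29 → s = 46.0000
seg 4 [197.2°–230.4°] dwell: s stays 46.0000
seg 5 [230.4°–326.5°] simple-harmonic, h=-12: θ=276.1° here. β=45.7, B=96.1. -12/2·(1 − cos(π·0.4755)) = -5.5395 → s = 40.4605
radial distance = base radius + s = 47 + 40.4605 = 87.4605

87.4605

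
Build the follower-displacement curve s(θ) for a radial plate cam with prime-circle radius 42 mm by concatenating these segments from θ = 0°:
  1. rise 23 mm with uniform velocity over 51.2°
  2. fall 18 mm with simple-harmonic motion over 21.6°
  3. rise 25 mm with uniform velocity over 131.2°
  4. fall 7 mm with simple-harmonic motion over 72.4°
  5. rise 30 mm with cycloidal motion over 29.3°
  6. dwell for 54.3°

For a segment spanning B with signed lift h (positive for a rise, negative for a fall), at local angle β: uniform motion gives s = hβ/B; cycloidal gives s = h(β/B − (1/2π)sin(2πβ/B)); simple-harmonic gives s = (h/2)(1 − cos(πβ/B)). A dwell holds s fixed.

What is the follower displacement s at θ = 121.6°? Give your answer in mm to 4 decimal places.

seg 1 [0°–51.2°] uniform, h=23: full span → s += 23 → s = 23.0000
seg 2 [51.2°–72.8°] simple-harmonic, h=-18: full span → s += -18 → s = 5.0000
seg 3 [72.8°–204°] uniform, h=25: θ=121.6° here. β=48.8, B=131.2. 25·48.8/131.2 = 9.2988 → s = 14.2988

14.2988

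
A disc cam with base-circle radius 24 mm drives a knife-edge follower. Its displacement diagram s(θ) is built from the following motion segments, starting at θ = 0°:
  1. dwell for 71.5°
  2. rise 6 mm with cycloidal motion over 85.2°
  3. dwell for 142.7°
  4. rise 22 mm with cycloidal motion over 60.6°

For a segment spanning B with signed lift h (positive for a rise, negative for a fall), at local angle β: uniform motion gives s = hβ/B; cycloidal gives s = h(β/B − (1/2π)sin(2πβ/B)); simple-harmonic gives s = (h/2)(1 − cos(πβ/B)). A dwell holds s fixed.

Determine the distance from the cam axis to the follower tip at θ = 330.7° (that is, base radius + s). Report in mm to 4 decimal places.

seg 1 [0°–71.5°] dwell: s stays 0.0000
seg 2 [71.5°–156.7°] cycloidal, h=6: full span → s += 6 → s = 6.0000
seg 3 [156.7°–299.4°] dwell: s stays 6.0000
seg 4 [299.4°–360°] cycloidal, h=22: θ=330.7° here. β=31.3, B=60.6. 22·(0.5165 − sin(2π·0.5165)/(2π)) = 11.7254 → s = 17.7254
radial distance = base radius + s = 24 + 17.7254 = 41.7254

41.7254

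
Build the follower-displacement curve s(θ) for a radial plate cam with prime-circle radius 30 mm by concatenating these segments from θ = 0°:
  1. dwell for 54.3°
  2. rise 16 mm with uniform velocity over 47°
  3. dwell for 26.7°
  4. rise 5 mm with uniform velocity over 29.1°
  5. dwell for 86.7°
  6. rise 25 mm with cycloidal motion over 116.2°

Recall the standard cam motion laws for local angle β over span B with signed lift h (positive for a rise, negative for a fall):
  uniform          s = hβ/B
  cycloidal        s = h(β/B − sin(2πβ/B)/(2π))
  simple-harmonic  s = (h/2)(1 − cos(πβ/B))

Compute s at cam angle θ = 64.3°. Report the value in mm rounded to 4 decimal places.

seg 1 [0°–54.3°] dwell: s stays 0.0000
seg 2 [54.3°–101.3°] uniform, h=16: θ=64.3° here. β=10, B=47. 16·10/47 = 3.4043 → s = 3.4043

3.4043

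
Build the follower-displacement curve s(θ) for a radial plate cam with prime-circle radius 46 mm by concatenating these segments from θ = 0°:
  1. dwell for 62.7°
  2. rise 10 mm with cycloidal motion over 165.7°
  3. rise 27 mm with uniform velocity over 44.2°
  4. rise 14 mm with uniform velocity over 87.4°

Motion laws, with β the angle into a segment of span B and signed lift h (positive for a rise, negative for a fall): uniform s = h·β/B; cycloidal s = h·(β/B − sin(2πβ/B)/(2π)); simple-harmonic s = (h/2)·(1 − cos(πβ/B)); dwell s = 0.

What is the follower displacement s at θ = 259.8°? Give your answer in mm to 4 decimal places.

seg 1 [0°–62.7°] dwell: s stays 0.0000
seg 2 [62.7°–228.4°] cycloidal, h=10: full span → s += 10 → s = 10.0000
seg 3 [228.4°–272.6°] uniform, h=27: θ=259.8° here. β=31.4, B=44.2. 27·31.4/44.2 = 19.1810 → s = 29.1810

29.1810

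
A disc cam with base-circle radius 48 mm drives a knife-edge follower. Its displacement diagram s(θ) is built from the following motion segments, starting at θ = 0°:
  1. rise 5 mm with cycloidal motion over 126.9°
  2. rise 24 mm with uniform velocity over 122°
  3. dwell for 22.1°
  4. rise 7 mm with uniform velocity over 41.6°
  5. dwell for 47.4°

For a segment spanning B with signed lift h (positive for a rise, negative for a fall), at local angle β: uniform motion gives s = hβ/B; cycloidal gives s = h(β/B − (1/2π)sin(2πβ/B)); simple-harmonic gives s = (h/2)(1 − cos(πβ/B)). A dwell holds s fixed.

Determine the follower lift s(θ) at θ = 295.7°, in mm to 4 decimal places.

seg 1 [0°–126.9°] cycloidal, h=5: full span → s += 5 → s = 5.0000
seg 2 [126.9°–248.9°] uniform, h=24: full span → s += 24 → s = 29.0000
seg 3 [248.9°–271°] dwell: s stays 29.0000
seg 4 [271°–312.6°] uniform, h=7: θ=295.7° here. β=24.7, B=41.6. 7·24.7/41.6 = 4.1562 → s = 33.1562

33.1562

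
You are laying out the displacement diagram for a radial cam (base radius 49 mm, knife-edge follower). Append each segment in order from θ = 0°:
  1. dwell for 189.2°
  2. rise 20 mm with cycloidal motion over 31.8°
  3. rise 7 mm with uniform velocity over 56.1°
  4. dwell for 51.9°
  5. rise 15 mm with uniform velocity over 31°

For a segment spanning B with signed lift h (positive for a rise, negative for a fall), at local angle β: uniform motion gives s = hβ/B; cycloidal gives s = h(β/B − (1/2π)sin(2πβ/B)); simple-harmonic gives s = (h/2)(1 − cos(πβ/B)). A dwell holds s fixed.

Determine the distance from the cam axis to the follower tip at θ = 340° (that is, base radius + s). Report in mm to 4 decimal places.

seg 1 [0°–189.2°] dwell: s stays 0.0000
seg 2 [189.2°–221°] cycloidal, h=20: full span → s += 20 → s = 20.0000
seg 3 [221°–277.1°] uniform, h=7: full span → s += 7 → s = 27.0000
seg 4 [277.1°–329°] dwell: s stays 27.0000
seg 5 [329°–360°] uniform, h=15: θ=340° here. β=11, B=31. 15·11/31 = 5.3226 → s = 32.3226
radial distance = base radius + s = 49 + 32.3226 = 81.3226

81.3226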